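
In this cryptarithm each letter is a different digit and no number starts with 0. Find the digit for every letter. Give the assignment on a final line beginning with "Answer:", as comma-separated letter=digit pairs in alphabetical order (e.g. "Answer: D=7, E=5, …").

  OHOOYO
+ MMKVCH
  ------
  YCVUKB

Step 1. [col 1: O + H ≡ B (mod 10)] column 1 (O + H ≡ B (mod 10), carry-in 0) doesn't pin H yet; pick H=6 and continue, so H=6.
Step 2. [col 1: O + H ≡ B (mod 10)] column 1 (O + H ≡ B (mod 10), carry-in 0) doesn't pin B yet; pick B=8 and continue. So B=8.
Step 3. [col 1: O + H ≡ B (mod 10)] column 1: given H=6, B=8, carry-in 0, and digits 6,8 already taken and all letters distinct, O+H≡B (mod 10) forces O=2 ⇒ O=2.
Step 4. [col 2: Y + C ≡ K (mod 10)] K=4 is one option consistent with column 2 (Y + C ≡ K (mod 10), carry-in 0) — take it ⇒ K=4.
Step 5. [col 2: Y + C ≡ K (mod 10)] no forcing yet in column 2 (carry-in 0); Y=5 is free and consistent — try it ⇒ Y=5.
Step 6. [col 2: Y + C ≡ K (mod 10)] from column 2 (Y=5, K=4, carry-in 0, digits 2,4,5,6,8 already taken and all letters distinct): C must equal 9 ⇒ C=9.
Step 7. [col 3: O + V ≡ U (mod 10)] several values work for V in column 3 (O + V ≡ U (mod 10), carry-in 1); try V=7. So V=7.
Step 8. [col 3: O + V ≡ U (mod 10)] in column 3 we have O+V≡U with carry-in 1; given O=2, V=7 and digits 2,4,5,6,7,8,9 already taken and all letters distinct, that pins U to 0 ⇒ U=0.
Step 9. [col 5: H + M ≡ C (mod 10)] from column 5 (H=6, C=9, carry-in 0, digits 0,2,4,5,6,7,8,9 already taken and all letters distinct): M must equal 3. So M=3.

Answer: B=8, C=9, H=6, K=4, M=3, O=2, U=0, V=7, Y=5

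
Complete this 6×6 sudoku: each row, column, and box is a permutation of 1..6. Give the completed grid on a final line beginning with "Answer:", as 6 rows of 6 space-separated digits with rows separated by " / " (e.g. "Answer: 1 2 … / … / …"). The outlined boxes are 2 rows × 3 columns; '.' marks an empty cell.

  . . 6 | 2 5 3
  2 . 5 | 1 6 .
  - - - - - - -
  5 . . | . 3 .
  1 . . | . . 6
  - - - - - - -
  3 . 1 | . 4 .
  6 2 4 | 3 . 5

Step 1. [r3c4∈{4}] r3c4's peers cover all but 4 ⇒ r3c4=4.
Step 2. [r4c2∈{3,4}] across row 4, 4 lands solely at r4c2 ⇒ r4c2=4.
Step 3. [r3c3∈{2}] r3c3's peers cover all but 2, so r3c3=2.
Step 4. [r5c6∈{2}] only 2 remains possible at r5c6 ⇒ r5c6=2.
Step 5. [r1c2∈{1}] nothing but 1 survives at r1c2, so r1c2=1.
Step 6. [r5c4∈{6}] r5c4 is down to just 6 ⇒ r5c4=6.
Step 7. [r1c1∈{4}] r1c1 has the single candidate 4 ⇒ r1c1=4.
Step 8. [r4c4∈{5}] r4c4 has the single candidate 5, so r4c4=5.
Step 9. [r3c2∈{6}] r3c2 is down to just 6 ⇒ r3c2=6.
Step 10. [r5c2∈{5}] only 5 remains possible at r5c2 ⇒ r5c2=5.
Step 11. [r6c5∈{1}] r6c5 is down to just 1. So r6c5=1.
Step 12. [r3c6∈{1}] r3c6 has the single candidate 1, so r3c6=1.
Step 13. [r4c3∈{3}] r4c3's peers cover all but 3, so r4c3=3.
Step 14. [r2c2∈{3}] r2c2 is down to just 3, so r2c2=3.
Step 15. [r2c6∈{4}] only 4 remains possible at r2c6. So r2c6=4.
Step 16. [r4c5∈{2}] nothing but 2 survives at r4c5 ⇒ r4c5=2.

Answer: 4 1 6 2 5 3 / 2 3 5 1 6 4 / 5 6 2 4 3 1 / 1 4 3 5 2 6 / 3 5 1 6 4 2 / 6 2 4 3 1 5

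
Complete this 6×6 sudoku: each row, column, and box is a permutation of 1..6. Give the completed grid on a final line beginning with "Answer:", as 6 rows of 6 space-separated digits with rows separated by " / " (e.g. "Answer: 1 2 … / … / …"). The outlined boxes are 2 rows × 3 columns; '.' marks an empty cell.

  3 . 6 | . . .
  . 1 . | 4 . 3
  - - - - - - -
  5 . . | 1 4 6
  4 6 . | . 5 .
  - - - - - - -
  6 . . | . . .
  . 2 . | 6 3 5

Step 1. [r5c4∈{2}] r5c4 is down to just 2 ⇒ r5c4=2.
Step 2. [r4c3∈{1,2,3}] r4c3 is the only open cell in row 4 admitting 1 ⇒ r4c3=1.
Step 3. [r2c3∈{2,5}] 5 has one home in row 2: r2c3, so r2c3=5.
Step 4. [r5c6∈{1,4}] across col 6, 4 lands solely at r5c6, so r5c6=4.
Step 5. [r3c2∈{3}] only 3 remains possible at r3c2. So r3c2=3.
Step 6. [r1c6∈{1,2}] r1c6 is the only open cell in col 6 admitting 1, so r1c6=1.
Step 7. [r2c1∈{2}] only 2 remains possible at r2c1. So r2c1=2.
Step 8. [r2c5∈{6}] r2c5's peers cover all but 6 ⇒ r2c5=6.
Step 9. [r3c3∈{2}] r3c3's peers cover all but 2, so r3c3=2.
Step 10. [r1c5∈{2}] r1c5's peers cover all but 2, so r1c5=2.
Step 11. [r4c4∈{3}] nothing but 3 survives at r4c4. So r4c4=3.
Step 12. [r6c1∈{1}] r6c1 has the single candidate 1. So r6c1=1.
Step 13. [r5c3∈{3}] r5c3 is down to just 3, so r5c3=3.
Step 14. [r5c2∈{5}] only 5 remains possible at r5c2, so r5c2=5.
Step 15. [r6c3∈{4}] only 4 remains possible at r6c3, so r6c3=4.
Step 16. [r5c5∈{1}] r5c5 has the single candidate 1, so r5c5=1.
Step 17. [r1c4∈{5}] r1c4 has the single candidate 5 ⇒ r1c4=5.
Step 18. [r4c6∈{2}] r4c6 has the single candidate 2. So r4c6=2.
Step 19. [r1c2∈{4}] r1c2 is down to just 4 ⇒ r1c2=4.

Answer: 3 4 6 5 2 1 / 2 1 5 4 6 3 / 5 3 2 1 4 6 / 4 6 1 3 5 2 / 6 5 3 2 1 4 / 1 2 4 6 3 5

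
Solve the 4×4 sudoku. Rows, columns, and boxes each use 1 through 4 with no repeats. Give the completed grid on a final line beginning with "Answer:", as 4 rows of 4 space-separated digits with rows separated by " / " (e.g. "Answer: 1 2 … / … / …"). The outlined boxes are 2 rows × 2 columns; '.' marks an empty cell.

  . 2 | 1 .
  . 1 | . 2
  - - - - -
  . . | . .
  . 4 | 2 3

Step 1. [r1c1∈{3,4}] across row 1, 3 lands solely at r1c1 ⇒ r1c1=3.
Step 2. [r3c4∈{1,4}] r3c4 is the only open cell in col 4 admitting 1. So r3c4=1.
Step 3. [r2c1∈{4}] nothing but 4 survives at r2c1. So r2c1=4.
Step 4. [r4c1∈{1}] r4c1's peers cover all but 1 ⇒ r4c1=1.
Step 5. [r1c4∈{4}] r1c4 has the single candidate 4 ⇒ r1c4=4.
Step 6. [r3c2∈{3}] r3c2 has the single candidate 3. So r3c2=3.
Step 7. [r3c3∈{4}] nothing but 4 survives at r3c3, so r3c3=4.
Step 8. [r3c1∈{2}] nothing but 2 survives at r3c1, so r3c1=2.
Step 9. [r2c3∈{3}] only 3 remains possible at r2c3, so r2c3=3.

Answer: 3 2 1 4 / 4 1 3 2 / 2 3 4 1 / 1 4 2 3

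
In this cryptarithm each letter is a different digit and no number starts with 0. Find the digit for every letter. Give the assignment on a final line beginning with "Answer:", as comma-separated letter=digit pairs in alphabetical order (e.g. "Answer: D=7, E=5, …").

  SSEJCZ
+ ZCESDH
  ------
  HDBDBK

Step 1. [col 1: Z + H ≡ K (mod 10)] K=0 is one option consistent with column 1 (Z + H ≡ K (mod 10), carry-in 0) — take it, so K=0.
Step 2. [col 1: Z + H ≡ K (mod 10)] Z=3 is one option consistent with column 1 (Z + H ≡ K (mod 10), carry-in 0) — take it, so Z=3.
Step 3. [col 1: Z + H ≡ K (mod 10)] column 1: given Z=3, K=0, carry-in 0, and digits 0,3 already taken and all letters distinct, Z+H≡K (mod 10) forces H=7, so H=7.
Step 4. [col 2: C + D ≡ B (mod 10)] several values work for B in column 2 (C + D ≡ B (mod 10), carry-in 1); try B=8 ⇒ B=8.
Step 5. [col 2: C + D ≡ B (mod 10)] several values work for D in column 2 (C + D ≡ B (mod 10), carry-in 1); try D=6. So D=6.
Step 6. [col 2: C + D ≡ B (mod 10)] column 2 reads C+D+carry(1)=B with D=6, B=8; with digits 0,3,6,7,8 already taken and all letters distinct, the only value for C is 1. So C=1.
Step 7. [col 3: J + S ≡ D (mod 10)] column 3 (J + S ≡ D (mod 10), carry-in 0) doesn't pin J yet; pick J=2 and continue, so J=2.
Step 8. [col 3: J + S ≡ D (mod 10)] column 3: given J=2, D=6, carry-in 0, and digits 0,1,2,3,6,7,8 already taken and all letters distinct, J+S≡D (mod 10) forces S=4, so S=4.
Step 9. [col 4: E + E ≡ B (mod 10)] column 4: given B=8, carry-in 0, and digits 0,1,2,3,4,6,7,8 already taken and all letters distinct, E+E≡B (mod 10) forces E=9. So E=9.

Answer: B=8, C=1, D=6, E=9, H=7, J=2, K=0, S=4, Z=3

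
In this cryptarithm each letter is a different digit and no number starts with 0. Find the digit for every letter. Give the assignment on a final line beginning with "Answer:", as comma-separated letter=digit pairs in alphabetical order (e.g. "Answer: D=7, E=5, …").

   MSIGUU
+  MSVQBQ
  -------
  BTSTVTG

Step 1. [col 1: U + Q ≡ G (mod 10)] Q=4 is one option consistent with column 1 (U + Q ≡ G (mod 10), carry-in 0) — take it, so Q=4.
Step 2. [col 1: U + Q ≡ G (mod 10)] several values work for G in column 1 (U + Q ≡ G (mod 10), carry-in 0); try G=9 ⇒ G=9.
Step 3. [col 1: U + Q ≡ G (mod 10)] in column 1 we have U+Q≡G with carry-in 0; given Q=4, G=9 and digits 4,9 already taken and all letters distinct, that pins U to 5. So U=5.
Step 4. [col 2: U + B ≡ T (mod 10)] no forcing yet in column 2 (carry-in 0); B=1 is free and consistent — try it, so B=1.
Step 5. [col 2: U + B ≡ T (mod 10)] in column 2 we have U+B≡T with carry-in 0; given U=5, B=1 and digits 1,4,5,9 already taken and all letters distinct, that pins T to 6 ⇒ T=6.
Step 6. [col 3: G + Q ≡ V (mod 10)] column 3 reads G+Q+carry(0)=V with G=9, Q=4; with digits 1,4,5,6,9 already taken and all letters distinct, the only value for V is 3. So V=3.
Step 7. [col 4: I + V ≡ T (mod 10)] in column 4 we have I+V≡T with carry-in 1; given V=3, T=6 and digits 1,3,4,5,6,9 already taken and all letters distinct, that pins I to 2 ⇒ I=2.
Step 8. [col 5: S + S ≡ S (mod 10)] from column 5 (nothing yet, carry-in 0, digits 1,2,3,4,5,6,9 already taken and all letters distinct): S must equal 0. So S=0.
Step 9. [col 6: M + M ≡ T (mod 10)] in column 6 we have M+M≡T with carry-in 0; given T=6 and digits 0,1,2,3,4,5,6,9 already taken and all letters distinct, that pins M to 8. So M=8.

Answer: B=1, G=9, I=2, M=8, Q=4, S=0, T=6, U=5, V=3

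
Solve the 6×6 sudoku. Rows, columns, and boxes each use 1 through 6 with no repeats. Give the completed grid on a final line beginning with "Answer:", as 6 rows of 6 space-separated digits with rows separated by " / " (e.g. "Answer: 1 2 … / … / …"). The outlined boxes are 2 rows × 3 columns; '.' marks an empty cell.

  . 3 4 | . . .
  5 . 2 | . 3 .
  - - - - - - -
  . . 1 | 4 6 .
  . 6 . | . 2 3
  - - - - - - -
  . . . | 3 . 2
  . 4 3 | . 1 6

Step 1. [r2c2∈{1}] only 1 remains possible at r2c2. So r2c2=1.
Step 2. [r4c3∈{5}] r4c3's peers cover all but 5, so r4c3=5.
Step 3. [r1c5∈{5}] only 5 remains possible at r1c5 ⇒ r1c5=5.
Step 4. [r1c1∈{6}] r1c1's peers cover all but 6. So r1c1=6.
Step 5. [r3c1∈{2,3}] in row 3, 3 fits only at r3c1 ⇒ r3c1=3.
Step 6. [r1c4∈{1,2}] across row 1, 2 lands solely at r1c4, so r1c4=2.
Step 7. [r6c4∈{5}] only 5 remains possible at r6c4, so r6c4=5.
Step 8. [r2c4∈{6}] r2c4 has the single candidate 6. So r2c4=6.
Step 9. [r6c1∈{2}] nothing but 2 survives at r6c1 ⇒ r6c1=2.
Step 10. [r4c1∈{4}] r4c1 has the single candidate 4 ⇒ r4c1=4.
Step 11. [r3c2∈{2}] r3c2 has the single candidate 2 ⇒ r3c2=2.
Step 12. [r3c6∈{5}] r3c6 is down to just 5. So r3c6=5.
Step 13. [r5c3∈{6}] r5c3 has the single candidate 6 ⇒ r5c3=6.
Step 14. [r1c6∈{1}] r1c6 is down to just 1. So r1c6=1.
Step 15. [r5c2∈{5}] only 5 remains possible at r5c2. So r5c2=5.
Step 16. [r5c1∈{1}] r5c1 is down to just 1, so r5c1=1.
Step 17. [r2c6∈{4}] nothing but 4 survives at r2c6, so r2c6=4.
Step 18. [r5c5∈{4}] r5c5's peers cover all but 4. So r5c5=4.
Step 19. [r4c4∈{1}] r4c4 is down to just 1, so r4c4=1.

Answer: 6 3 4 2 5 1 / 5 1 2 6 3 4 / 3 2 1 4 6 5 / 4 6 5 1 2 3 / 1 5 6 3 4 2 / 2 4 3 5 1 6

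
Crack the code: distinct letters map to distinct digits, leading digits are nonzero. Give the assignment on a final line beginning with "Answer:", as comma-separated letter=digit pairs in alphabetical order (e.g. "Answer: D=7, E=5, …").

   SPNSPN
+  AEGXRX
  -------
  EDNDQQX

Step 1. [col 1: N + X ≡ X (mod 10)] column 1: given nothing yet, carry-in 0, and all letters distinct, none taken yet, N+X≡X (mod 10) forces N=0 ⇒ N=0.
Step 2. [col 1: N + X ≡ X (mod 10)] no forcing yet in column 1 (carry-in 0); X=4 is free and consistent — try it. So X=4.
Step 3. [E] the sum has 7 digits but both addends have 6; that extra leading digit E is the final carry, namely 1, so E=1.
Step 4. [col 2: P + R ≡ Q (mod 10)] column 2 (P + R ≡ Q (mod 10), carry-in 0) doesn't pin R yet; pick R=3 and continue ⇒ R=3.
Step 5. [col 2: P + R ≡ Q (mod 10)] P=9 is one option consistent with column 2 (P + R ≡ Q (mod 10), carry-in 0) — take it. So P=9.
Step 6. [col 2: P + R ≡ Q (mod 10)] in column 2 we have P+R≡Q with carry-in 0; given P=9, R=3 and digits 0,1,3,4,9 already taken and all letters distinct, that pins Q to 2 ⇒ Q=2.
Step 7. [col 3: S + X ≡ Q (mod 10)] from column 3 (X=4, Q=2, carry-in 1, digits 0,1,2,3,4,9 already taken and all letters distinct): S must equal 7 ⇒ S=7.
Step 8. [col 4: N + G ≡ D (mod 10)] column 4: given N=0, carry-in 1, and digits 0,1,2,3,4,7,9 already taken and all letters distinct, N+G≡D (mod 10) forces D=6, so D=6.
Step 9. [col 4: N + G ≡ D (mod 10)] in column 4 we have N+G≡D with carry-in 1; given N=0, D=6 and digits 0,1,2,3,4,6,7,9 already taken and all letters distinct, that pins G to 5, so G=5.
Step 10. [col 6: S + A ≡ D (mod 10)] in column 6 we have S+A≡D with carry-in 1; given S=7, D=6 and digits 0,1,2,3,4,5,6,7,9 already taken and all letters distinct, that pins A to 8, so A=8.

Answer: A=8, D=6, E=1, G=5, N=0, P=9, Q=2, R=3, S=7, X=4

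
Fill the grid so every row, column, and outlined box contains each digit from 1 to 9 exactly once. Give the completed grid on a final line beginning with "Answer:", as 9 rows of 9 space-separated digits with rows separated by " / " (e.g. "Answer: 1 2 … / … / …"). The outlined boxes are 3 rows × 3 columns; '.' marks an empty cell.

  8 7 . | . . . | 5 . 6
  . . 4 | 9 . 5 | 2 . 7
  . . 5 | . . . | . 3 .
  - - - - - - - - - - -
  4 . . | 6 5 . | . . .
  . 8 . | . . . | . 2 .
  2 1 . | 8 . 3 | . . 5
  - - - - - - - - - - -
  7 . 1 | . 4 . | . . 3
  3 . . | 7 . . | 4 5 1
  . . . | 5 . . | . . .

Step 1. [r7c4∈{2}] nothing but 2 survives at r7c4, so r7c4=2.
Step 2. [r9c5∈{1,3,6,8,9}] 3 has one home in row 9: r9c5. So r9c5=3.
Step 3. [r9c6∈{1,6,8,9}] across row 9, 1 lands solely at r9c6, so r9c6=1.
Step 4. [r6c8∈{4,6,7,9}] r6c8 is the only open cell in row 6 admitting 4 ⇒ r6c8=4.
Step 5. [r5c9∈{9}] r5c9 has the single candidate 9. So r5c9=9.
Step 6. [r4c9∈{8}] r4c9 is down to just 8 ⇒ r4c9=8.
Step 7. [r4c6∈{2,7,9}] across row 4, 2 lands solely at r4c6, so r4c6=2.
Step 8. [r1c6∈{4}] nothing but 4 survives at r1c6, so r1c6=4.
Step 9. [r3c4∈{1}] r3c4's peers cover all but 1, so r3c4=1.
Step 10. [r5c6∈{7}] r5c6's peers cover all but 7 ⇒ r5c6=7.
Step 11. [r3c5∈{2,6,7,8}] row 3 places 7 nowhere but r3c5, so r3c5=7.
Step 12. [r3c2∈{2,6,9}] row 3 places 2 nowhere but r3c2, so r3c2=2.
Step 13. [r8c3∈{2,6,8,9}] row 8 places 2 nowhere but r8c3, so r8c3=2.
Step 14. [r9c3∈{6,8,9}] r9c3 is the only open cell in col 3 admitting 8 ⇒ r9c3=8.
Step 15. [r1c8∈{1,9}] across row 1, 1 lands solely at r1c8, so r1c8=1.
Step 16. [r1c3∈{3,9}] r1c3 is the only open cell in row 1 admitting 9, so r1c3=9.
Step 17. [r9c1∈{6,9}] r9c1 is the only open cell in col 1 admitting 9, so r9c1=9.
Step 18. [r8c2∈{6}] nothing but 6 survives at r8c2 ⇒ r8c2=6.
Step 19. [r7c6∈{6,8,9}] across box 8, 6 lands solely at r7c6, so r7c6=6.
Step 20. [r4c8∈{7}] nothing but 7 survives at r4c8. So r4c8=7.
Step 21. [r3c6∈{8}] r3c6's peers cover all but 8 ⇒ r3c6=8.
Step 22. [r4c3∈{3}] only 3 remains possible at r4c3 ⇒ r4c3=3.
Step 23. [r6c7∈{6}] only 6 remains possible at r6c7, so r6c7=6.
Step 24. [r3c1∈{6}] r3c1 is down to just 6 ⇒ r3c1=6.
Step 25. [r7c7∈{8,9}] col 7 places 8 nowhere but r7c7, so r7c7=8.
Step 26. [r4c7∈{1}] r4c7 is down to just 1, so r4c7=1.
Step 27. [r8c6∈{9}] r8c6 is down to just 9, so r8c6=9.
Step 28. [r5c5∈{1}] nothing but 1 survives at r5c5 ⇒ r5c5=1.
Step 29. [r5c7∈{3}] r5c7's peers cover all but 3, so r5c7=3.
Step 30. [r5c3∈{6}] r5c3 is down to just 6, so r5c3=6.
Step 31. [r1c5∈{2}] only 2 remains possible at r1c5 ⇒ r1c5=2.
Step 32. [r2c8∈{8}] nothing but 8 survives at r2c8 ⇒ r2c8=8.
Step 33. [r9c9∈{2}] r9c9's peers cover all but 2, so r9c9=2.
Step 34. [r9c7∈{7}] r9c7's peers cover all but 7 ⇒ r9c7=7.
Step 35. [r3c9∈{4}] r3c9's peers cover all but 4 ⇒ r3c9=4.
Step 36. [r7c8∈{9}] r7c8's peers cover all but 9, so r7c8=9.
Step 37. [r6c5∈{9}] r6c5 is down to just 9. So r6c5=9.
Step 38. [r7c2∈{5}] r7c2's peers cover all but 5 ⇒ r7c2=5.
Step 39. [r9c2∈{4}] r9c2 is down to just 4. So r9c2=4.
Step 40. [r2c1∈{1}] nothing but 1 survives at r2c1, so r2c1=1.
Step 41. [r6c3∈{7}] r6c3 has the single candidate 7 ⇒ r6c3=7.
Step 42. [r8c5∈{8}] r8c5's peers cover all but 8. So r8c5=8.
Step 43. [r1c4∈{3}] r1c4 is down to just 3 ⇒ r1c4=3.
Step 44. [r2c5∈{6}] r2c5's peers cover all but 6 ⇒ r2c5=6.
Step 45. [r5c4∈{4}] nothing but 4 survives at r5c4. So r5c4=4.
Step 46. [r3c7∈{9}] r3c7's peers cover all but 9. So r3c7=9.
Step 47. [r9c8∈{6}] nothing but 6 survives at r9c8. So r9c8=6.
Step 48. [r2c2∈{3}] nothing but 3 survives at r2c2. So r2c2=3.
Step 49. [r4c2∈{9}] r4c2 has the single candidate 9 ⇒ r4c2=9.
Step 50. [r5c1∈{5}] r5c1 is down to just 5, so r5c1=5.

Answer: 8 7 9 3 2 4 5 1 6 / 1 3 4 9 6 5 2 8 7 / 6 2 5 1 7 8 9 3 4 / 4 9 3 6 5 2 1 7 8 / 5 8 6 4 1 7 3 2 9 / 2 1 7 8 9 3 6 4 5 / 7 5 1 2 4 6 8 9 3 / 3 6 2 7 8 9 4 5 1 / 9 4 8 5 3 1 7 6 2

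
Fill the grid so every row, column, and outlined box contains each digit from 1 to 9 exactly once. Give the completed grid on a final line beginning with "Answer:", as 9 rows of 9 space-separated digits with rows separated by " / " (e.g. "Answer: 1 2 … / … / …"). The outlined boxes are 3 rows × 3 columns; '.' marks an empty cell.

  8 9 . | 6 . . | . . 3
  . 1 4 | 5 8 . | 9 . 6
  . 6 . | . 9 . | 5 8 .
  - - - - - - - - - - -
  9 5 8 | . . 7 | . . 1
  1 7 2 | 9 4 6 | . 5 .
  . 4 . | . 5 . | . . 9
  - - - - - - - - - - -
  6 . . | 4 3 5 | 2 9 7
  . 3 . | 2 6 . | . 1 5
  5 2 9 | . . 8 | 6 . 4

Step 1. [r6c1∈{3}] r6c1 is down to just 3 ⇒ r6c1=3.
Step 2. [r4c8∈{2,3,4,6}] 6 has one home in row 4: r4c8, so r4c8=6.
Step 3. [r6c8∈{2,7}] r6c8 is the only open cell in box 6 admitting 2, so r6c8=2.
Step 4. [r3c6∈{1,2,3,4}] row 3 places 4 nowhere but r3c6, so r3c6=4.
Step 5. [r3c4∈{1,3,7}] r3c4 is the only open cell in row 3 admitting 1. So r3c4=1.
Step 6. [r1c5∈{2,7}] box 2 places 7 nowhere but r1c5 ⇒ r1c5=7.
Step 7. [r8c7∈{8}] nothing but 8 survives at r8c7 ⇒ r8c7=8.
Step 8. [r8c3∈{7}] only 7 remains possible at r8c3, so r8c3=7.
Step 9. [r4c7∈{3,4}] row 4 places 4 nowhere but r4c7. So r4c7=4.
Step 10. [r3c1∈{2,7}] r3c1 is the only open cell in row 3 admitting 7 ⇒ r3c1=7.
Step 11. [r2c1∈{2}] nothing but 2 survives at r2c1, so r2c1=2.
Step 12. [r9c5∈{1}] only 1 remains possible at r9c5, so r9c5=1.
Step 13. [r9c8∈{3}] nothing but 3 survives at r9c8. So r9c8=3.
Step 14. [r1c3∈{5}] nothing but 5 survives at r1c3 ⇒ r1c3=5.
Step 15. [r7c2∈{8}] r7c2 has the single candidate 8 ⇒ r7c2=8.
Step 16. [r2c8∈{7}] r2c8's peers cover all but 7 ⇒ r2c8=7.
Step 17. [r8c6∈{9}] r8c6 is down to just 9. So r8c6=9.
Step 18. [r6c6∈{1}] nothing but 1 survives at r6c6 ⇒ r6c6=1.
Step 19. [r1c8∈{4}] nothing but 4 survives at r1c8 ⇒ r1c8=4.
Step 20. [r3c9∈{2}] r3c9's peers cover all but 2 ⇒ r3c9=2.
Step 21. [r6c3∈{6}] only 6 remains possible at r6c3, so r6c3=6.
Step 22. [r6c7∈{7}] r6c7 is down to just 7, so r6c7=7.
Step 23. [r7c3∈{1}] r7c3's peers cover all but 1. So r7c3=1.
Step 24. [r5c7∈{3}] r5c7 is down to just 3, so r5c7=3.
Step 25. [r8c1∈{4}] r8c1 has the single candidate 4. So r8c1=4.
Step 26. [r6c4∈{8}] r6c4 is down to just 8. So r6c4=8.
Step 27. [r3c3∈{3}] only 3 remains possible at r3c3. So r3c3=3.
Step 28. [r1c6∈{2}] only 2 remains possible at r1c6. So r1c6=2.
Step 29. [r1c7∈{1}] r1c7's peers cover all but 1, so r1c7=1.
Step 30. [r4c4∈{3}] r4c4's peers cover all but 3, so r4c4=3.
Step 31. [r5c9∈{8}] r5c9 has the single candidate 8. So r5c9=8.
Step 32. [r2c6∈{3}] r2c6 has the single candidate 3, so r2c6=3.
Step 33. [r9c4∈{7}] r9c4 is down to just 7 ⇒ r9c4=7.
Step 34. [r4c5∈{2}] nothing but 2 survives at r4c5 ⇒ r4c5=2.

Answer: 8 9 5 6 7 2 1 4 3 / 2 1 4 5 8 3 9 7 6 / 7 6 3 1 9 4 5 8 2 / 9 5 8 3 2 7 4 6 1 / 1 7 2 9 4 6 3 5 8 / 3 4 6 8 5 1 7 2 9 / 6 8 1 4 3 5 2 9 7 / 4 3 7 2 6 9 8 1 5 / 5 2 9 7 1 8 6 3 4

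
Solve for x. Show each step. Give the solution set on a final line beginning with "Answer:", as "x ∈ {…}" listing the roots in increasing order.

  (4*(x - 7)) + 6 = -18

Step 1. [(4*(x - 7)) + 6 = -18] subtract 6: x sits inside (… + 6). So sub: 4*(x - 7) = -24.
Step 2. [4*(x - 7) = -24] divide by the outer 4 ⇒ div: x - 7 = -6.
Step 3. [x - 7 = -6] add 7: x sits inside (… - 7). So sub: x = 1.

Answer: x ∈ {1}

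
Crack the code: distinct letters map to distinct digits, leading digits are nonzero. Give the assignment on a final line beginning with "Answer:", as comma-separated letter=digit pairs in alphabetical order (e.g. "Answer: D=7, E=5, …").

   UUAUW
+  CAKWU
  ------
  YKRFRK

Step 1. [Y] Y is the leading digit of a 6-digit sum of two 5-digit numbers; the final carry is exactly 1, so Y=1.
Step 2. [col 1: W + U ≡ K (mod 10)] several values work for W in column 1 (W + U ≡ K (mod 10), carry-in 0); try W=5, so W=5.
Step 3. [col 1: W + U ≡ K (mod 10)] no forcing yet in column 1 (carry-in 0); U=7 is free and consistent — try it ⇒ U=7.
Step 4. [col 1: W + U ≡ K (mod 10)] column 1 reads W+U+carry(0)=K with W=5, U=7; with digits 1,5,7 already taken and all letters distinct, the only value for K is 2 ⇒ K=2.
Step 5. [col 2: U + W ≡ R (mod 10)] column 2: given U=7, W=5, carry-in 1, and digits 1,2,5,7 already taken and all letters distinct, U+W≡R (mod 10) forces R=3 ⇒ R=3.
Step 6. [col 3: A + K ≡ F (mod 10)] column 3: given K=2, carry-in 1, and digits 1,2,3,5,7 already taken and all letters distinct, A+K≡F (mod 10) forces F=9, so F=9.
Step 7. [col 3: A + K ≡ F (mod 10)] column 3 reads A+K+carry(1)=F with K=2, F=9; with digits 1,2,3,5,7,9 already taken and all letters distinct, the only value for A is 6. So A=6.
Step 8. [col 5: U + C ≡ K (mod 10)] column 5 reads U+C+carry(1)=K with U=7, K=2; with digits 1,2,3,5,6,7,9 already taken and all letters distinct, the only value for C is 4 ⇒ C=4.

Answer: A=6, C=4, F=9, K=2, R=3, U=7, W=5, Y=1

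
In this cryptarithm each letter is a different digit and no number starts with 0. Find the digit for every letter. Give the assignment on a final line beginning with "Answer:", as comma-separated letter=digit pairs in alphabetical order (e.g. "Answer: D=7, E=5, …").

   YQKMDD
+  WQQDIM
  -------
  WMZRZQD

Step 1. [W] adding two 6-digit numbers gives at most 6+1 digits, and here it does — W is that final carry and must be 1, so W=1.
Step 2. [col 1: D + M ≡ D (mod 10)] in column 1 we have D+M≡D with carry-in 0; given nothing yet and digits 1 already taken and all letters distinct, that pins M to 0, so M=0.
Step 3. [col 1: D + M ≡ D (mod 10)] several values work for D in column 1 (D + M ≡ D (mod 10), carry-in 0); try D=5. So D=5.
Step 4. [col 2: D + I ≡ Q (mod 10)] no forcing yet in column 2 (carry-in 0); Q=3 is free and consistent — try it. So Q=3.
Step 5. [col 2: D + I ≡ Q (mod 10)] column 2: given D=5, Q=3, carry-in 0, and digits 0,1,3,5 already taken and all letters distinct, D+I≡Q (mod 10) forces I=8 ⇒ I=8.
Step 6. [col 3: M + D ≡ Z (mod 10)] column 3: given M=0, D=5, carry-in 1, and digits 0,1,3,5,8 already taken and all letters distinct, M+D≡Z (mod 10) forces Z=6, so Z=6.
Step 7. [col 4: K + Q ≡ R (mod 10)] several values work for K in column 4 (K + Q ≡ R (mod 10), carry-in 0); try K=4. So K=4.
Step 8. [col 4: K + Q ≡ R (mod 10)] from column 4 (K=4, Q=3, carry-in 0, digits 0,1,3,4,5,6,8 already taken and all letters distinct): R must equal 7. So R=7.
Step 9. [col 6: Y + W ≡ M (mod 10)] from column 6 (W=1, M=0, carry-in 0, digits 0,1,3,4,5,6,7,8 already taken and all letters distinct): Y must equal 9. So Y=9.

Answer: D=5, I=8, K=4, M=0, Q=3, R=7, W=1, Y=9, Z=6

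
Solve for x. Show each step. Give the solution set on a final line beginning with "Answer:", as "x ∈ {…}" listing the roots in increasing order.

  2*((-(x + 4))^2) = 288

Step 1. [2*((-(x + 4))^2) = 288] LHS = 2·(…); ÷2 both sides ⇒ div: (-(x + 4))^2 = 144.
Step 2. [(-(x + 4))^2 = 144] 144 ≥ 0, LHS is (·)² — take ±√. So sqrt: -(x + 4) = 12 or -12.
Step 3. [-(x + 4) = 12 or -12] flip signs both sides. So neg: x + 4 = -12 or 12.
Step 4. [x + 4 = -12 or 12] +4 is outermost — subtract 4 both sides. So sub: x = -16 or 8.

Answer: x ∈ {-16, 8}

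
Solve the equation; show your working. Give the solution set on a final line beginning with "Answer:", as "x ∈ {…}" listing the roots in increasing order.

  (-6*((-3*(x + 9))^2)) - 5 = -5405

Step 1. [(-6*((-3*(x + 9))^2)) - 5 = -5405] 5 comes off first (add 5), so sub: -6*((-3*(x + 9))^2) = -5400.
Step 2. [-6*((-3*(x + 9))^2) = -5400] -6·(inner) — divide through by -6, so div: (-3*(x + 9))^2 = 900.
Step 3. [(-3*(x + 9))^2 = 900] 900 ≥ 0, LHS is (·)² — take ±√ ⇒ sqrt: -3*(x + 9) = 30 or -30.
Step 4. [-3*(x + 9) = 30 or -30] -3 out front; divide by -3, so div: x + 9 = -10 or 10.
Step 5. [x + 9 = -10 or 10] subtract 9: x sits inside (… + 9). So sub: x = -19 or 1.

Answer: x ∈ {-19, 1}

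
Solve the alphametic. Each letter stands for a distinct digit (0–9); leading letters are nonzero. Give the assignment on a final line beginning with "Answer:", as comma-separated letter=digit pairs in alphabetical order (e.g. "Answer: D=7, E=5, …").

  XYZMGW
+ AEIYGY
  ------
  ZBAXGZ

Step 1. [col 1: W + Y ≡ Z (mod 10)] column 1 (W + Y ≡ Z (mod 10), carry-in 0) doesn't pin Z yet; pick Z=7 and continue ⇒ Z=7.
Step 2. [col 1: W + Y ≡ Z (mod 10)] no forcing yet in column 1 (carry-in 0); W=1 is free and consistent — try it. So W=1.
Step 3. [col 1: W + Y ≡ Z (mod 10)] from column 1 (W=1, Z=7, carry-in 0, digits 1,7 already taken and all letters distinct): Y must equal 6, so Y=6.
Step 4. [col 2: G + G ≡ G (mod 10)] in column 2 we have G+G≡G with carry-in 0; given nothing yet and digits 1,6,7 already taken and all letters distinct, that pins G to 0, so G=0.
Step 5. [col 3: M + Y ≡ X (mod 10)] column 3 (M + Y ≡ X (mod 10), carry-in 0) doesn't pin M yet; pick M=8 and continue, so M=8.
Step 6. [col 3: M + Y ≡ X (mod 10)] from column 3 (M=8, Y=6, carry-in 0, digits 0,1,6,7,8 already taken and all letters distinct): X must equal 4. So X=4.
Step 7. [col 4: Z + I ≡ A (mod 10)] from column 4 (Z=7, carry-in 1, digits 0,1,4,6,7,8 already taken and all letters distinct): I must equal 5 ⇒ I=5.
Step 8. [col 4: Z + I ≡ A (mod 10)] column 4 reads Z+I+carry(1)=A with Z=7, I=5; with digits 0,1,4,5,6,7,8 already taken and all letters distinct, the only value for A is 3. So A=3.
Step 9. [col 5: Y + E ≡ B (mod 10)] in column 5 we have Y+E≡B with carry-in 1; given Y=6 and digits 0,1,3,4,5,6,7,8 already taken and all letters distinct, that pins E to 2 ⇒ E=2.
Step 10. [col 5: Y + E ≡ B (mod 10)] column 5 reads Y+E+carry(1)=B with Y=6, E=2; with digits 0,1,2,3,4,5,6,7,8 already taken and all letters distinct, the only value for B is 9, so B=9.

Answer: A=3, B=9, E=2, G=0, I=5, M=8, W=1, X=4, Y=6, Z=7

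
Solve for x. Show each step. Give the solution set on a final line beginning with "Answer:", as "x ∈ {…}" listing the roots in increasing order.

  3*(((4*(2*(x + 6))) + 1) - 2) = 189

Step 1. [3*(((4*(2*(x + 6))) + 1) - 2) = 189] 3 out front; divide by 3. So div: ((4*(2*(x + 6))) + 1) - 2 = 63.
Step 2. [((4*(2*(x + 6))) + 1) - 2 = 63] peel the -2: add 2 from each side. So sub: (4*(2*(x + 6))) + 1 = 65.
Step 3. [(4*(2*(x + 6))) + 1 = 65] 1 comes off first (subtract 1), so sub: 4*(2*(x + 6)) = 64.
Step 4. [4*(2*(x + 6)) = 64] divide by the outer 4 ⇒ div: 2*(x + 6) = 16.
Step 5. [2*(x + 6) = 16] leading coefficient 2: divide by 2 ⇒ div: x + 6 = 8.
Step 6. [x + 6 = 8] subtract 6: x sits inside (… + 6) ⇒ sub: x = 2.

Answer: x ∈ {2}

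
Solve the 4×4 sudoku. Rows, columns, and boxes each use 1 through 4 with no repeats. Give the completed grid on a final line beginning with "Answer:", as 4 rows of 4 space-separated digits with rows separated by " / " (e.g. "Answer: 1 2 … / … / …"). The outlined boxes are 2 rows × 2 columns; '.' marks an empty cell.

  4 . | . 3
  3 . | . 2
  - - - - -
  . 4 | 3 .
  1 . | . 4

Step 1. [r1c3∈{1}] r1c3 has the single candidate 1. So r1c3=1.
Step 2. [r4c3∈{2}] r4c3's peers cover all but 2. So r4c3=2.
Step 3. [r1c2∈{2}] nothing but 2 survives at r1c2, so r1c2=2.
Step 4. [r3c1∈{2}] r3c1 is down to just 2 ⇒ r3c1=2.
Step 5. [r3c4∈{1}] only 1 remains possible at r3c4. So r3c4=1.
Step 6. [r2c2∈{1}] r2c2 is down to just 1 ⇒ r2c2=1.
Step 7. [r4c2∈{3}] nothing but 3 survives at r4c2, so r4c2=3.
Step 8. [r2c3∈{4}] r2c3 is down to just 4 ⇒ r2c3=4.

Answer: 4 2 1 3 / 3 1 4 2 / 2 4 3 1 / 1 3 2 4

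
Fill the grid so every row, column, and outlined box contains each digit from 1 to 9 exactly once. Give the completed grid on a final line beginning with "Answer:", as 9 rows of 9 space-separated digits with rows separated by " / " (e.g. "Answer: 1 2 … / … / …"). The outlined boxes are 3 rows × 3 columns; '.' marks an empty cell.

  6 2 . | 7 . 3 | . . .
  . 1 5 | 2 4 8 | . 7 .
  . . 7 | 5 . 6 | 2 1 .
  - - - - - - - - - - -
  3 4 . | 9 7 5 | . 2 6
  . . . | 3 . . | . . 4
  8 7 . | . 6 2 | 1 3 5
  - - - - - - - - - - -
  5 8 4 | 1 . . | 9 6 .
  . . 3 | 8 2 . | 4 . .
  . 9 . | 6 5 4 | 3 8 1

Step 1. [r3c9∈{3,8,9}] 8 has one home in row 3: r3c9. So r3c9=8.
Step 2. [r2c1∈{9}] nothing but 9 survives at r2c1. So r2c1=9.
Step 3. [r5c3∈{1,2,6,9}] r5c3 is the only open cell in col 3 admitting 6, so r5c3=6.
Step 4. [r8c9∈{7}] r8c9 has the single candidate 7, so r8c9=7.
Step 5. [r5c5∈{1,8}] r5c5 is the only open cell in col 5 admitting 8. So r5c5=8.
Step 6. [r1c9∈{9}] nothing but 9 survives at r1c9 ⇒ r1c9=9.
Step 7. [r5c1∈{1,2}] r5c1 is the only open cell in row 5 admitting 2 ⇒ r5c1=2.
Step 8. [r8c8∈{5}] only 5 remains possible at r8c8, so r8c8=5.
Step 9. [r4c3∈{1}] only 1 remains possible at r4c3. So r4c3=1.
Step 10. [r9c1∈{7}] r9c1's peers cover all but 7, so r9c1=7.
Step 11. [r8c2∈{6}] only 6 remains possible at r8c2, so r8c2=6.
Step 12. [r8c6∈{9}] r8c6 is down to just 9 ⇒ r8c6=9.
Step 13. [r1c7∈{5}] r1c7 has the single candidate 5 ⇒ r1c7=5.
Step 14. [r2c7∈{6}] only 6 remains possible at r2c7, so r2c7=6.
Step 15. [r6c4∈{4}] nothing but 4 survives at r6c4 ⇒ r6c4=4.
Step 16. [r5c2∈{5}] only 5 remains possible at r5c2 ⇒ r5c2=5.
Step 17. [r7c5∈{3}] only 3 remains possible at r7c5 ⇒ r7c5=3.
Step 18. [r7c9∈{2}] r7c9 has the single candidate 2. So r7c9=2.
Step 19. [r5c7∈{7}] r5c7's peers cover all but 7. So r5c7=7.
Step 20. [r5c8∈{9}] nothing but 9 survives at r5c8. So r5c8=9.
Step 21. [r9c3∈{2}] r9c3's peers cover all but 2. So r9c3=2.
Step 22. [r3c2∈{3}] r3c2's peers cover all but 3 ⇒ r3c2=3.
Step 23. [r4c7∈{8}] nothing but 8 survives at r4c7 ⇒ r4c7=8.
Step 24. [r2c9∈{3}] r2c9 is down to just 3 ⇒ r2c9=3.
Step 25. [r1c3∈{8}] r1c3's peers cover all but 8. So r1c3=8.
Step 26. [r8c1∈{1}] r8c1 has the single candidate 1, so r8c1=1.
Step 27. [r1c8∈{4}] r1c8 is down to just 4 ⇒ r1c8=4.
Step 28. [r3c5∈{9}] only 9 remains possible at r3c5 ⇒ r3c5=9.
Step 29. [r5c6∈{1}] nothing but 1 survives at r5c6 ⇒ r5c6=1.
Step 30. [r1c5∈{1}] only 1 remains possible at r1c5, so r1c5=1.
Step 31. [r6c3∈{9}] only 9 remains possible at r6c3 ⇒ r6c3=9.
Step 32. [r7c6∈{7}] nothing but 7 survives at r7c6, so r7c6=7.
Step 33. [r3c1∈{4}] nothing but 4 survives at r3c1, so r3c1=4.

Answer: 6 2 8 7 1 3 5 4 9 / 9 1 5 2 4 8 6 7 3 / 4 3 7 5 9 6 2 1 8 / 3 4 1 9 7 5 8 2 6 / 2 5 6 3 8 1 7 9 4 / 8 7 9 4 6 2 1 3 5 / 5 8 4 1 3 7 9 6 2 / 1 6 3 8 2 9 4 5 7 / 7 9 2 6 5 4 3 8 1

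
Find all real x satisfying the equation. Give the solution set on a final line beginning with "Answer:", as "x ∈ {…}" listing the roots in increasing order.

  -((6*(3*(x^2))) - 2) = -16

Step 1. [-((6*(3*(x^2))) - 2) = -16] leading − — multiply by −1, so neg: (6*(3*(x^2))) - 2 = 16.
Step 2. [(6*(3*(x^2))) - 2 = 16] 2 comes off first (add 2), so sub: 6*(3*(x^2)) = 18.
Step 3. [6*(3*(x^2)) = 18] LHS = 6·(…); ÷6 both sides. So div: 3*(x^2) = 3.
Step 4. [3*(x^2) = 3] divide by the outer 3. So div: x^2 = 1.
Step 5. [x^2 = 1] √ both sides: 1 ≥ 0 gives two branches ⇒ sqrt: x = 1 or -1.

Answer: x ∈ {-1, 1}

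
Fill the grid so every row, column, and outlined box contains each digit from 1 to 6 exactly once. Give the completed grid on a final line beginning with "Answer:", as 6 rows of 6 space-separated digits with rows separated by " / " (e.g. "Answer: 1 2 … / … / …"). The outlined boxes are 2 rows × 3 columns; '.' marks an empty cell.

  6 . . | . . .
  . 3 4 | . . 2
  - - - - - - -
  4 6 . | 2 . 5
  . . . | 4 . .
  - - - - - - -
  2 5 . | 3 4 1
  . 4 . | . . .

Step 1. [r6c6∈{6}] r6c6's peers cover all but 6, so r6c6=6.
Step 2. [r4c6∈{3}] r4c6's peers cover all but 3, so r4c6=3.
Step 3. [r3c5∈{1}] r3c5's peers cover all but 1. So r3c5=1.
Step 4. [r2c4∈{1,5,6}] in col 4, 6 fits only at r2c4 ⇒ r2c4=6.
Step 5. [r2c1∈{1,5}] across row 2, 1 lands solely at r2c1 ⇒ r2c1=1.
Step 6. [r1c3∈{2,5}] r1c3 is the only open cell in box 1 admitting 5 ⇒ r1c3=5.
Step 7. [r6c3∈{1,3}] across row 6, 1 lands solely at r6c3. So r6c3=1.
Step 8. [r2c5∈{5}] r2c5's peers cover all but 5, so r2c5=5.
Step 9. [r4c3∈{2}] r4c3's peers cover all but 2. So r4c3=2.
Step 10. [r4c2∈{1}] r4c2's peers cover all but 1 ⇒ r4c2=1.
Step 11. [r5c3∈{6}] r5c3's peers cover all but 6. So r5c3=6.
Step 12. [r4c5∈{6}] r4c5's peers cover all but 6. So r4c5=6.
Step 13. [r6c1∈{3}] r6c1 has the single candidate 3, so r6c1=3.
Step 14. [r1c4∈{1}] r1c4 is down to just 1, so r1c4=1.
Step 15. [r4c1∈{5}] only 5 remains possible at r4c1. So r4c1=5.
Step 16. [r1c2∈{2}] nothing but 2 survives at r1c2, so r1c2=2.
Step 17. [r6c5∈{2}] nothing but 2 survives at r6c5 ⇒ r6c5=2.
Step 18. [r6c4∈{5}] r6c4's peers cover all but 5 ⇒ r6c4=5.
Step 19. [r1c6∈{4}] r1c6 has the single candidate 4. So r1c6=4.
Step 20. [r1c5∈{3}] r1c5 has the single candidate 3 ⇒ r1c5=3.
Step 21. [r3c3∈{3}] r3c3 has the single candidate 3 ⇒ r3c3=3.

Answer: 6 2 5 1 3 4 / 1 3 4 6 5 2 / 4 6 3 2 1 5 / 5 1 2 4 6 3 / 2 5 6 3 4 1 / 3 4 1 5 2 6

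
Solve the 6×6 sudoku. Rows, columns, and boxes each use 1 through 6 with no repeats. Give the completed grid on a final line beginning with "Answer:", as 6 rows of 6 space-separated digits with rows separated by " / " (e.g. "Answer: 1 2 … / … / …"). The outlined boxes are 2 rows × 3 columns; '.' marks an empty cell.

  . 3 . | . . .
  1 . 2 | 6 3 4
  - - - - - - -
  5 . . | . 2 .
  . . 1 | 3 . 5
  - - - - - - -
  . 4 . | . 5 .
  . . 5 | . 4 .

Step 1. [r3c2∈{6}] only 6 remains possible at r3c2 ⇒ r3c2=6.
Step 2. [r3c6∈{1}] only 1 remains possible at r3c6 ⇒ r3c6=1.
Step 3. [r1c6∈{2}] nothing but 2 survives at r1c6 ⇒ r1c6=2.
Step 4. [r5c4∈{1,2}] row 5 places 1 nowhere but r5c4 ⇒ r5c4=1.
Step 5. [r5c1∈{2,3,6}] 2 has one home in row 5: r5c1 ⇒ r5c1=2.
Step 6. [r6c1∈{3,6}] in col 1, 3 fits only at r6c1 ⇒ r6c1=3.
Step 7. [r4c1∈{4}] r4c1 is down to just 4, so r4c1=4.
Step 8. [r5c3∈{6}] r5c3 is down to just 6. So r5c3=6.
Step 9. [r1c5∈{1}] r1c5's peers cover all but 1, so r1c5=1.
Step 10. [r3c4∈{4}] only 4 remains possible at r3c4 ⇒ r3c4=4.
Step 11. [r6c4∈{2}] r6c4 has the single candidate 2, so r6c4=2.
Step 12. [r3c3∈{3}] r3c3 is down to just 3, so r3c3=3.
Step 13. [r4c2∈{2}] nothing but 2 survives at r4c2. So r4c2=2.
Step 14. [r1c1∈{6}] r1c1's peers cover all but 6 ⇒ r1c1=6.
Step 15. [r6c6∈{6}] r6c6's peers cover all but 6 ⇒ r6c6=6.
Step 16. [r1c4∈{5}] r1c4's peers cover all but 5, so r1c4=5.
Step 17. [r5c6∈{3}] only 3 remains possible at r5c6, so r5c6=3.
Step 18. [r4c5∈{6}] r4c5 has the single candidate 6 ⇒ r4c5=6.
Step 19. [r1c3∈{4}] r1c3 has the single candidate 4 ⇒ r1c3=4.
Step 20. [r6c2∈{1}] nothing but 1 survives at r6c2, so r6c2=1.
Step 21. [r2c2∈{5}] nothing but 5 survives at r2c2, so r2c2=5.

Answer: 6 3 4 5 1 2 / 1 5 2 6 3 4 / 5 6 3 4 2 1 / 4 2 1 3 6 5 / 2 4 6 1 5 3 / 3 1 5 2 4 6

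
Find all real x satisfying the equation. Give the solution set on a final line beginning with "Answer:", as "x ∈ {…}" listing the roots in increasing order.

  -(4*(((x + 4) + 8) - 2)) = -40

Step 1. [-(4*(((x + 4) + 8) - 2)) = -40] flip signs both sides. So neg: 4*(((x + 4) + 8) - 2) = 40.
Step 2. [4*(((x + 4) + 8) - 2) = 40] LHS = 4·(…); ÷4 both sides ⇒ div: ((x + 4) + 8) - 2 = 10.
Step 3. [((x + 4) + 8) - 2 = 10] 2 comes off first (add 2) ⇒ sub: (x + 4) + 8 = 12.
Step 4. [(x + 4) + 8 = 12] +8 is outermost — subtract 8 both sides. So sub: x + 4 = 4.
Step 5. [x + 4 = 4] 4 comes off first (subtract 4) ⇒ sub: x = 0.

Answer: x ∈ {0}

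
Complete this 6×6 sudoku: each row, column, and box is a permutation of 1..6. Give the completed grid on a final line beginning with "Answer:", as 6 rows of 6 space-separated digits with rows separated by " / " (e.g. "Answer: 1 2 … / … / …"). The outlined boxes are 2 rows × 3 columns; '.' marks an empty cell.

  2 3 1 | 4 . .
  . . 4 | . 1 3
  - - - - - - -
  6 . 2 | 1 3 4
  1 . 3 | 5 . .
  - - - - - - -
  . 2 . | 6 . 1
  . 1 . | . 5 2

Step 1. [r5c1∈{3,4,5}] across row 5, 3 lands solely at r5c1, so r5c1=3.
Step 2. [r4c6∈{6}] nothing but 6 survives at r4c6, so r4c6=6.
Step 3. [r2c2∈{5,6}] r2c2 is the only open cell in row 2 admitting 6, so r2c2=6.
Step 4. [r6c1∈{4}] r6c1's peers cover all but 4, so r6c1=4.
Step 5. [r3c2∈{5}] r3c2's peers cover all but 5. So r3c2=5.
Step 6. [r6c3∈{6}] nothing but 6 survives at r6c3 ⇒ r6c3=6.
Step 7. [r1c6∈{5}] only 5 remains possible at r1c6. So r1c6=5.
Step 8. [r1c5∈{6}] only 6 remains possible at r1c5, so r1c5=6.
Step 9. [r4c2∈{4}] r4c2 has the single candidate 4, so r4c2=4.
Step 10. [r5c3∈{5}] nothing but 5 survives at r5c3. So r5c3=5.
Step 11. [r2c4∈{2}] only 2 remains possible at r2c4 ⇒ r2c4=2.
Step 12. [r2c1∈{5}] r2c1's peers cover all but 5 ⇒ r2c1=5.
Step 13. [r6c4∈{3}] r6c4 is down to just 3, so r6c4=3.
Step 14. [r5c5∈{4}] r5c5's peers cover all but 4. So r5c5=4.
Step 15. [r4c5∈{2}] only 2 remains possible at r4c5. So r4c5=2.

Answer: 2 3 1 4 6 5 / 5 6 4 2 1 3 / 6 5 2 1 3 4 / 1 4 3 5 2 6 / 3 2 5 6 4 1 / 4 1 6 3 5 2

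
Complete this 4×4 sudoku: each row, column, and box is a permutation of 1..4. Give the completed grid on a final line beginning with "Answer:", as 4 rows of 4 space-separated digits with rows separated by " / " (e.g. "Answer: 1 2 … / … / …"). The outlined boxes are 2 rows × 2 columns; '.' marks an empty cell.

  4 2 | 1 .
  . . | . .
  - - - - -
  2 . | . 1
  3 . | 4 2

Step 1. [r2c2∈{1,3}] 3 has one home in col 2: r2c2, so r2c2=3.
Step 2. [r2c1∈{1}] nothing but 1 survives at r2c1. So r2c1=1.
Step 3. [r2c3∈{2}] r2c3 is down to just 2, so r2c3=2.
Step 4. [r2c4∈{4}] r2c4 has the single candidate 4. So r2c4=4.
Step 5. [r4c2∈{1}] nothing but 1 survives at r4c2, so r4c2=1.
Step 6. [r1c4∈{3}] r1c4 has the single candidate 3. So r1c4=3.
Step 7. [r3c3∈{3}] r3c3 is down to just 3, so r3c3=3.
Step 8. [r3c2∈{4}] r3c2 has the single candidate 4. So r3c2=4.

Answer: 4 2 1 3 / 1 3 2 4 / 2 4 3 1 / 3 1 4 2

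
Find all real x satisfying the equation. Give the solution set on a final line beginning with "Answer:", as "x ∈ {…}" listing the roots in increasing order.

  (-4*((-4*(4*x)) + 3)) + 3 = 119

Step 1. [(-4*((-4*(4*x)) + 3)) + 3 = 119] subtract 3: x sits inside (… + 3), so sub: -4*((-4*(4*x)) + 3) = 116.
Step 2. [-4*((-4*(4*x)) + 3) = 116] -4·(inner) — divide through by -4. So div: (-4*(4*x)) + 3 = -29.
Step 3. [(-4*(4*x)) + 3 = -29] 3 comes off first (subtract 3). So sub: -4*(4*x) = -32.
Step 4. [-4*(4*x) = -32] leading coefficient -4: divide by -4 ⇒ div: 4*x = 8.
Step 5. [4*x = 8] leading coefficient 4: divide by 4, so div: x = 2.

Answer: x ∈ {2}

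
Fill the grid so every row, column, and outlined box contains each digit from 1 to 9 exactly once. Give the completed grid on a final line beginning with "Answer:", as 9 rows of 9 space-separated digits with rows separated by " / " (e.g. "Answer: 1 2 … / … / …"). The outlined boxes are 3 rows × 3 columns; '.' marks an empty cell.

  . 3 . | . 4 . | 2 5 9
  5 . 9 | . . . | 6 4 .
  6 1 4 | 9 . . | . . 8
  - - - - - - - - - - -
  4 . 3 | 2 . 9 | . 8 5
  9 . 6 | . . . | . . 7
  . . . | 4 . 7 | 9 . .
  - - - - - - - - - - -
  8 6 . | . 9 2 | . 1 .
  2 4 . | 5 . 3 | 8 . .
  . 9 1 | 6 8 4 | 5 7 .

Step 1. [r6c3∈{2,5,8}] 2 has one home in col 3: r6c3 ⇒ r6c3=2.
Step 2. [r2c9∈{1,3}] in box 3, 1 fits only at r2c9. So r2c9=1.
Step 3. [r2c6∈{8}] r2c6 has the single candidate 8 ⇒ r2c6=8.
Step 4. [r7c4∈{7}] r7c4 has the single candidate 7, so r7c4=7.
Step 5. [r3c5∈{2,3,5,7}] r3c5 is the only open cell in row 3 admitting 2. So r3c5=2.
Step 6. [r5c7∈{1,3,4}] across row 5, 4 lands solely at r5c7. So r5c7=4.
Step 7. [r7c7∈{3}] r7c7 has the single candidate 3 ⇒ r7c7=3.
Step 8. [r6c9∈{3,6}] in col 9, 3 fits only at r6c9 ⇒ r6c9=3.
Step 9. [r8c5∈{1}] only 1 remains possible at r8c5 ⇒ r8c5=1.
Step 10. [r5c4∈{1,3,8}] in col 4, 8 fits only at r5c4 ⇒ r5c4=8.
Step 11. [r5c2∈{5}] r5c2 is down to just 5 ⇒ r5c2=5.
Step 12. [r1c1∈{7}] nothing but 7 survives at r1c1 ⇒ r1c1=7.
Step 13. [r6c8∈{6}] nothing but 6 survives at r6c8, so r6c8=6.
Step 14. [r1c6∈{1,6}] 6 has one home in row 1: r1c6, so r1c6=6.
Step 15. [r5c5∈{3}] r5c5's peers cover all but 3, so r5c5=3.
Step 16. [r8c8∈{9}] r8c8's peers cover all but 9, so r8c8=9.
Step 17. [r9c1∈{3}] only 3 remains possible at r9c1. So r9c1=3.
Step 18. [r6c1∈{1}] nothing but 1 survives at r6c1 ⇒ r6c1=1.
Step 19. [r3c8∈{3}] r3c8's peers cover all but 3. So r3c8=3.
Step 20. [r7c9∈{4}] r7c9 has the single candidate 4 ⇒ r7c9=4.
Step 21. [r2c2∈{2}] r2c2 has the single candidate 2. So r2c2=2.
Step 22. [r2c5∈{7}] nothing but 7 survives at r2c5. So r2c5=7.
Step 23. [r8c3∈{7}] r8c3's peers cover all but 7 ⇒ r8c3=7.
Step 24. [r4c7∈{1}] only 1 remains possible at r4c7, so r4c7=1.
Step 25. [r1c4∈{1}] r1c4 is down to just 1. So r1c4=1.
Step 26. [r8c9∈{6}] r8c9 is down to just 6 ⇒ r8c9=6.
Step 27. [r4c5∈{6}] r4c5's peers cover all but 6 ⇒ r4c5=6.
Step 28. [r3c6∈{5}] r3c6 has the single candidate 5, so r3c6=5.
Step 29. [r4c2∈{7}] r4c2 has the single candidate 7, so r4c2=7.
Step 30. [r2c4∈{3}] r2c4's peers cover all but 3. So r2c4=3.
Step 31. [r1c3∈{8}] only 8 remains possible at r1c3, so r1c3=8.
Step 32. [r6c2∈{8}] r6c2 is down to just 8, so r6c2=8.
Step 33. [r6c5∈{5}] r6c5 has the single candidate 5, so r6c5=5.
Step 34. [r3c7∈{7}] r3c7 is down to just 7, so r3c7=7.
Step 35. [r5c8∈{2}] r5c8 has the single candidate 2. So r5c8=2.
Step 36. [r5c6∈{1}] r5c6 is down to just 1 ⇒ r5c6=1.
Step 37. [r9c9∈{2}] r9c9 is down to just 2 ⇒ r9c9=2.
Step 38. [r7c3∈{5}] r7c3 has the single candidate 5, so r7c3=5.

Answer: 7 3 8 1 4 6 2 5 9 / 5 2 9 3 7 8 6 4 1 / 6 1 4 9 2 5 7 3 8 / 4 7 3 2 6 9 1 8 5 / 9 5 6 8 3 1 4 2 7 / 1 8 2 4 5 7 9 6 3 / 8 6 5 7 9 2 3 1 4 / 2 4 7 5 1 3 8 9 6 / 3 9 1 6 8 4 5 7 2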